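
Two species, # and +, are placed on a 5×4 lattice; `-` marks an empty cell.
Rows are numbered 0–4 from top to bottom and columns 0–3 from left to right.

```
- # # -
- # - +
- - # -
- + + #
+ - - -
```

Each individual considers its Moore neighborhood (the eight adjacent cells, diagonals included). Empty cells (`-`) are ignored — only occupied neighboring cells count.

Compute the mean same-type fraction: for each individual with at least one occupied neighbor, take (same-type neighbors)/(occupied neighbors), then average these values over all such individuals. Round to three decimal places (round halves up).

0.619

Row 0: (0,1)# 2/2 · (0,2)# 2/3
Row 1: (1,1)# 3/3 · (1,3)+ 0/2
Row 2: (2,2)# 2/5
Row 3: (3,1)+ 2/3 · (3,2)+ 1/3 · (3,3)# 1/2
Row 4: (4,0)+ 1/1
Sum over 9 individuals: 2/2 + 2/3 + 3/3 + 0/2 + 2/5 + 2/3 + 1/3 + 1/2 + 1/1 = 167/30; mean = 167/30 ÷ 9 = 167/270 = 0.618518… → 0.619.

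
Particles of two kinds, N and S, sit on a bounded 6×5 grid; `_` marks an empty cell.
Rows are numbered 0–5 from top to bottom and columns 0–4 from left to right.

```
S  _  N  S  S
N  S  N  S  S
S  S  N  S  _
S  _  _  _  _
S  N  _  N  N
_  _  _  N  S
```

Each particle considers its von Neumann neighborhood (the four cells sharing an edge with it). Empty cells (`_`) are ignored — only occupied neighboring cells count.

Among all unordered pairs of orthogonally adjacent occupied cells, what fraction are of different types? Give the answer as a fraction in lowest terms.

11/24

Scan each occupied cell's neighbors to the right and below so each pair is counted once.
From row 0: 2 unlike of 6 pairs (running 2/6).
From row 1: 4 unlike of 8 pairs (running 6/14).
From row 2: 2 unlike of 4 pairs (running 8/18).
From row 3: 0 unlike of 1 pairs (running 8/19).
From row 4: 2 unlike of 4 pairs (running 10/23).
From row 5: 1 unlike of 1 pairs (running 11/24).
Total adjacent occupied pairs: 24; unlike-type pairs: 11.
11/24 is already in lowest terms.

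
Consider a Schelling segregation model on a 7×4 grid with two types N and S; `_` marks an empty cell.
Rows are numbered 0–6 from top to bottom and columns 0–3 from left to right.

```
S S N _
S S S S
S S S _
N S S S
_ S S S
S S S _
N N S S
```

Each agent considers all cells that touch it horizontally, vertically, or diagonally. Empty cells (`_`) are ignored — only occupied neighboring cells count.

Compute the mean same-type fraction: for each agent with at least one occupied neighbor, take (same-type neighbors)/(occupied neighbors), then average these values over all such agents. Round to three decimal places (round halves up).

Row 0: (0,0)S 3/3 · (0,1)S 4/5 · (0,2)N 0/4
Row 1: (1,0)S 5/5 · (1,1)S 7/8 · (1,2)S 5/6 · (1,3)S 2/3
Row 2: (2,0)S 4/5 · (2,1)S 7/8 · (2,2)S 7/7
Row 3: (3,0)N 0/4 · (3,1)S 6/7 · (3,2)S 7/7 · (3,3)S 4/4
Row 4: (4,1)S 6/7 · (4,2)S 7/7 · (4,3)S 4/4
Row 5: (5,0)S 2/4 · (5,1)S 5/7 · (5,2)S 6/7
Row 6: (6,0)N 1/3 · (6,1)N 1/5 · (6,2)S 3/4 · (6,3)S 2/2
Sum over 24 agents: 3/3 + 4/5 + 0/4 + 5/5 + 7/8 + 5/6 + 2/3 + 4/5 + 7/8 + 7/7 + 0/4 + 6/7 + 7/7 + 4/4 + 6/7 + 7/7 + 4/4 + 2/4 + 5/7 + 6/7 + 1/3 + 1/5 + 3/4 + 2/2 = 3763/210; mean = 3763/210 ÷ 24 = 3763/5040 = 0.746626… → 0.747.

0.747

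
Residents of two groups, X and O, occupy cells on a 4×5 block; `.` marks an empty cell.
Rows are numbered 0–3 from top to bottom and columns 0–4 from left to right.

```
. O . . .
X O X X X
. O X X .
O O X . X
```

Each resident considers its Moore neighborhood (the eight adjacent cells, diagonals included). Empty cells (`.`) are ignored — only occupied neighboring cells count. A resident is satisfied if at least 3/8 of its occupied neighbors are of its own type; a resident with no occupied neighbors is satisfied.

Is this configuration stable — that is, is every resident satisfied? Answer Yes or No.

No

(0,1)O 1/3 unhappy
(1,0)X 0/3 unhappy
(1,1)O 2/5 ok
(1,2)X 3/6 ok
(1,3)X 4/4 ok
(1,4)X 2/2 ok
(2,1)O 3/7 ok
(2,2)X 4/7 ok
(2,3)X 6/6 ok
(3,0)O 2/2 ok
(3,1)O 2/4 ok
(3,2)X 2/4 ok
(3,4)X 1/1 ok
For instance (0,1) has only 1/3 same-type neighbors, below 3/8.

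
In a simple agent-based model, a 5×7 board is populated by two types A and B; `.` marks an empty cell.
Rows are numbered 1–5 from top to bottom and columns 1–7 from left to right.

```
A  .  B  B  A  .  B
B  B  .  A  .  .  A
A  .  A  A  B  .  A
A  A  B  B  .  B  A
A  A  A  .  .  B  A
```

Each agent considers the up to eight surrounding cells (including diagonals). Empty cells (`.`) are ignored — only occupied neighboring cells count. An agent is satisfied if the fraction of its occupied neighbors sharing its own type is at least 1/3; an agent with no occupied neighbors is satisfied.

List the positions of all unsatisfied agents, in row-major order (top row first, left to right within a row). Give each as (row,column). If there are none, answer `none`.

Row 1: (1,1)A 0/2 unhappy · (1,3)B 2/3 ok · (1,4)B 1/3 ok · (1,5)A 1/2 ok · (1,7)B 0/1 unhappy
Row 2: (2,1)B 1/3 ok · (2,2)B 2/5 ok · (2,4)A 3/6 ok · (2,7)A 1/2 ok
Row 3: (3,1)A 2/4 ok · (3,3)A 3/6 ok · (3,4)A 2/5 ok · (3,5)B 2/4 ok · (3,7)A 2/3 ok
Row 4: (4,1)A 4/4 ok · (4,2)A 6/7 ok · (4,3)B 1/6 unhappy · (4,4)B 2/5 ok · (4,6)B 2/5 ok · (4,7)A 2/4 ok
Row 5: (5,1)A 3/3 ok · (5,2)A 4/5 ok · (5,3)A 2/4 ok · (5,6)B 1/3 ok · (5,7)A 1/3 ok

(1,1), (1,7), (4,3)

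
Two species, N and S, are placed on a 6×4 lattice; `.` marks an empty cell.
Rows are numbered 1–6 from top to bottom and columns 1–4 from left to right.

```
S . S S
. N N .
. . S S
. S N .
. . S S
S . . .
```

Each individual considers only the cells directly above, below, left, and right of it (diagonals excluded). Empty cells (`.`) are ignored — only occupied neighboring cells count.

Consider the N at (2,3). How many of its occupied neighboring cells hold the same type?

1

Occupied neighbors of (2,3): (1,3)=S, (3,3)=S, (2,2)=N.
Same type (N): 1 of 3.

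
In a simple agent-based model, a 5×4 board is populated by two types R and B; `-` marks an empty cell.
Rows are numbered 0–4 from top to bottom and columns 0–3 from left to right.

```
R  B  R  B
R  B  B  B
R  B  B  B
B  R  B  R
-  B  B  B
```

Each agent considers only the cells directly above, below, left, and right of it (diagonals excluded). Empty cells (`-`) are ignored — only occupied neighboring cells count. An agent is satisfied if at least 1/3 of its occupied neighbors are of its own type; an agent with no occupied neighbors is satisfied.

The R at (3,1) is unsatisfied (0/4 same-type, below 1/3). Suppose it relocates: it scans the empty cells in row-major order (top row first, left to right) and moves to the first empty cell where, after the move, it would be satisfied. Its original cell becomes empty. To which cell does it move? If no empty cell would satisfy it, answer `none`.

Vacating (3,1). Empty cells in order:
  (4,0): 0/2 same-type → still unsatisfied.

none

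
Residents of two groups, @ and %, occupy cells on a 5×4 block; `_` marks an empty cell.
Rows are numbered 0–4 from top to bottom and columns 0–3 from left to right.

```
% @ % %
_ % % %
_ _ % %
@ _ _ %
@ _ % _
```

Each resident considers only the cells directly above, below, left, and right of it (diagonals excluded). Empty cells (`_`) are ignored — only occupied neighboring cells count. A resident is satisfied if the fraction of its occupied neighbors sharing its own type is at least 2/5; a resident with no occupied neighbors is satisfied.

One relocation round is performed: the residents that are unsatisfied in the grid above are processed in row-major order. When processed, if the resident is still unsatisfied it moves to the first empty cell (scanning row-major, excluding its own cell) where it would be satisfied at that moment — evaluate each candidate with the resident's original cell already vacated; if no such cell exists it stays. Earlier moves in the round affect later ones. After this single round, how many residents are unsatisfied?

Initially unsatisfied (in order): (0,0), (0,1).
  (0,0) → (1,0).
  (0,1) → (2,0).
Resulting grid:
_ _ % %
% % % %
@ _ % %
@ _ _ %
@ _ % _
All satisfied now.

0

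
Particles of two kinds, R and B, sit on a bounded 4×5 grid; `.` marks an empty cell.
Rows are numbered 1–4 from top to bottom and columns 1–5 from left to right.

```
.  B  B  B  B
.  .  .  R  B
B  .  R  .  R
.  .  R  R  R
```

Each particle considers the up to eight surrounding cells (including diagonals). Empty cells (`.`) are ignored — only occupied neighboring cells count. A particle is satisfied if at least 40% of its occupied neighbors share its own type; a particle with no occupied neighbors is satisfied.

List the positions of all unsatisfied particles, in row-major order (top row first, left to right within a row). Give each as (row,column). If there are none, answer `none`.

(2,4)

Row 1: (1,2)B 1/1 ok · (1,3)B 2/3 ok · (1,4)B 3/4 ok · (1,5)B 2/3 ok
Row 2: (2,4)R 2/6 unhappy · (2,5)B 2/4 ok
Row 3: (3,1)B 0/0 ok · (3,3)R 3/3 ok · (3,5)R 3/4 ok
Row 4: (4,3)R 2/2 ok · (4,4)R 4/4 ok · (4,5)R 2/2 ok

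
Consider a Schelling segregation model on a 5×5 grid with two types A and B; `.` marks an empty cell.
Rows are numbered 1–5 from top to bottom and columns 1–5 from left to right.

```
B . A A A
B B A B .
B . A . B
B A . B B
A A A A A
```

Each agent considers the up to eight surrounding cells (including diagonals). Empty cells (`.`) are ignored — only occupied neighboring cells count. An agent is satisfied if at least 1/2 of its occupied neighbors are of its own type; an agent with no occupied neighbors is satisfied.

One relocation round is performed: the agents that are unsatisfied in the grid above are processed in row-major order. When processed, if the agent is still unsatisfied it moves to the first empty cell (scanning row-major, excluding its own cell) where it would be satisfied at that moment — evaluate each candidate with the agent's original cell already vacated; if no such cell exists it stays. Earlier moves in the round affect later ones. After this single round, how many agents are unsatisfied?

Initially unsatisfied (in order): (2,4), (3,3), (4,1), (4,4), (5,5).
  (2,4) → (1,2).
  (3,3): now satisfied by earlier moves; stays.
  (4,1) → (3,2).
  (4,4) → (3,4).
  (5,5): now satisfied by earlier moves; stays.
Resulting grid:
B B A A A
B B A . .
B B A B B
. A . . B
A A A A A
Unsatisfied now: (2,3), (3,3).

2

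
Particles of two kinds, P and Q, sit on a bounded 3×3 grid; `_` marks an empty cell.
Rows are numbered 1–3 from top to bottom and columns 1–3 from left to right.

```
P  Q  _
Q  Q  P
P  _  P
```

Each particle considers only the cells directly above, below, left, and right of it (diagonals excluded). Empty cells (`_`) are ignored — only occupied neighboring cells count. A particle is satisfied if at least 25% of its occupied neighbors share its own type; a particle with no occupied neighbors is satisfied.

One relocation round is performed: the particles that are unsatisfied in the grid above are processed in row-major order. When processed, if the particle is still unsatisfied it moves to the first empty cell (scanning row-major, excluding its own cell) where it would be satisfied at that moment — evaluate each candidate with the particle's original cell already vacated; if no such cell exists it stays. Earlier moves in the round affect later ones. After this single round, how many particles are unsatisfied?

Initially unsatisfied (in order): (1,1), (3,1).
  (1,1) → (1,3).
  (3,1) → (3,2).
Resulting grid:
_ Q P
Q Q P
_ P P
All satisfied now.

0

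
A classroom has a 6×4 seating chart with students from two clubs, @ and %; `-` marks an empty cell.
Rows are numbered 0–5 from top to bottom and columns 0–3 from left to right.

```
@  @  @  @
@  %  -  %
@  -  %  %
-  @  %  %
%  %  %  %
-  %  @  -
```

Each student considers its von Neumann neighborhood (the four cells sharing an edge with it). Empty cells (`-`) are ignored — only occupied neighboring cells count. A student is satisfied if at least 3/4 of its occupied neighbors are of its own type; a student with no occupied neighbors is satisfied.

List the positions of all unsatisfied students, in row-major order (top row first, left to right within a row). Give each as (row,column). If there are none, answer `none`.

Row 0: (0,0)@ 2/2 ✓ · (0,1)@ 2/3 ✗ · (0,2)@ 2/2 ✓ · (0,3)@ 1/2 ✗
Row 1: (1,0)@ 2/3 ✗ · (1,1)% 0/2 ✗ · (1,3)% 1/2 ✗
Row 2: (2,0)@ 1/1 ✓ · (2,2)% 2/2 ✓ · (2,3)% 3/3 ✓
Row 3: (3,1)@ 0/2 ✗ · (3,2)% 3/4 ✓ · (3,3)% 3/3 ✓
Row 4: (4,0)% 1/1 ✓ · (4,1)% 3/4 ✓ · (4,2)% 3/4 ✓ · (4,3)% 2/2 ✓
Row 5: (5,1)% 1/2 ✗ · (5,2)@ 0/2 ✗

(0,1), (0,3), (1,0), (1,1), (1,3), (3,1), (5,1), (5,2)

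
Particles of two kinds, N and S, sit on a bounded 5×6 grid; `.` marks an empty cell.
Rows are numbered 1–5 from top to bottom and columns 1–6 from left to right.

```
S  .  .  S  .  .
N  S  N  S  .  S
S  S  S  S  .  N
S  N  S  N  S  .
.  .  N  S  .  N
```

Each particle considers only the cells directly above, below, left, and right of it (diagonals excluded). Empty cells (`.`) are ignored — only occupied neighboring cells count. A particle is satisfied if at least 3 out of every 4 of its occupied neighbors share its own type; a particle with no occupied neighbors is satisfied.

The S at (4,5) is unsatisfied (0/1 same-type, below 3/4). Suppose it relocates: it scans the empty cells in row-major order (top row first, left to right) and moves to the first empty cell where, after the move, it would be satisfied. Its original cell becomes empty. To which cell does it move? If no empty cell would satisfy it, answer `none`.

Vacating (4,5). Empty cells in order:
  (1,2): 2/2 same-type → satisfied — stop here.

(1,2)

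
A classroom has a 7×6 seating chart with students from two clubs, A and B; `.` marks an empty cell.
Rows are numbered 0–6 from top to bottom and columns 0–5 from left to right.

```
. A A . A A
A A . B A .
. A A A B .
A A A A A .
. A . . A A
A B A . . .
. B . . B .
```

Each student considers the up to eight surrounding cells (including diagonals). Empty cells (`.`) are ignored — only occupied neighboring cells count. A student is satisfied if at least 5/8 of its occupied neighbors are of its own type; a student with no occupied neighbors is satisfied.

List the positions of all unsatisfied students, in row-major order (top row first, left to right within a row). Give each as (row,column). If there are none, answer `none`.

(1,3), (1,4), (2,4), (5,0), (5,1), (5,2), (6,1)

Row 0: (0,1)A 3/3 satisfied · (0,2)A 2/3 satisfied · (0,4)A 2/3 satisfied · (0,5)A 2/2 satisfied
Row 1: (1,0)A 3/3 satisfied · (1,1)A 5/5 satisfied · (1,3)B 1/6 not · (1,4)A 3/5 not
Row 2: (2,1)A 6/6 satisfied · (2,2)A 6/7 satisfied · (2,3)A 5/7 satisfied · (2,4)B 1/5 not
Row 3: (3,0)A 3/3 satisfied · (3,1)A 5/5 satisfied · (3,2)A 6/6 satisfied · (3,3)A 5/6 satisfied · (3,4)A 4/5 satisfied
Row 4: (4,1)A 5/6 satisfied · (4,4)A 3/3 satisfied · (4,5)A 2/2 satisfied
Row 5: (5,0)A 1/3 not · (5,1)B 1/4 not · (5,2)A 1/3 not
Row 6: (6,1)B 1/3 not · (6,4)B 0/0 satisfied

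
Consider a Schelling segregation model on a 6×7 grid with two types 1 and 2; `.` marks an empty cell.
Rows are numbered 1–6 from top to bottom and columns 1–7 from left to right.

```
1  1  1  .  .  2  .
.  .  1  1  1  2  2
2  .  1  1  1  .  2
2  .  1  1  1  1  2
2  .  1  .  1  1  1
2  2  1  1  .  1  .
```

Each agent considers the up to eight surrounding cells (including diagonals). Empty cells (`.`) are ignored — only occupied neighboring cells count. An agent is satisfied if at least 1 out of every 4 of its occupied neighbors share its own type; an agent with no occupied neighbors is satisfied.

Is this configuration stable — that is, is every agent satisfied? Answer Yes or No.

Row 1: (1,1)1 1/1 satisfied · (1,2)1 3/3 satisfied · (1,3)1 3/3 satisfied · (1,6)2 2/3 satisfied
Row 2: (2,3)1 5/5 satisfied · (2,4)1 6/6 satisfied · (2,5)1 3/5 satisfied · (2,6)2 3/5 satisfied · (2,7)2 3/3 satisfied
Row 3: (3,1)2 1/1 satisfied · (3,3)1 5/5 satisfied · (3,4)1 8/8 satisfied · (3,5)1 6/7 satisfied · (3,7)2 3/4 satisfied
Row 4: (4,1)2 2/2 satisfied · (4,3)1 4/4 satisfied · (4,4)1 7/7 satisfied · (4,5)1 6/6 satisfied · (4,6)1 5/7 satisfied · (4,7)2 1/4 satisfied
Row 5: (5,1)2 3/3 satisfied · (5,3)1 4/5 satisfied · (5,5)1 6/6 satisfied · (5,6)1 5/6 satisfied · (5,7)1 3/4 satisfied
Row 6: (6,1)2 2/2 satisfied · (6,2)2 2/4 satisfied · (6,3)1 2/3 satisfied · (6,4)1 3/3 satisfied · (6,6)1 3/3 satisfied
All meet the threshold, so the configuration is stable.

Yes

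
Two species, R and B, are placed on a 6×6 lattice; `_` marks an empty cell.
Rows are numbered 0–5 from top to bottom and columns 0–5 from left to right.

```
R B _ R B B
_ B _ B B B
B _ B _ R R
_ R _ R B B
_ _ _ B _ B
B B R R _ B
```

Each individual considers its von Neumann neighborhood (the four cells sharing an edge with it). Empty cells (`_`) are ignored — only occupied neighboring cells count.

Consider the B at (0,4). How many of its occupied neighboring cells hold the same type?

Occupied neighbors of (0,4): (1,4)=B, (0,3)=R, (0,5)=B.
Same type (B): 2 of 3.

2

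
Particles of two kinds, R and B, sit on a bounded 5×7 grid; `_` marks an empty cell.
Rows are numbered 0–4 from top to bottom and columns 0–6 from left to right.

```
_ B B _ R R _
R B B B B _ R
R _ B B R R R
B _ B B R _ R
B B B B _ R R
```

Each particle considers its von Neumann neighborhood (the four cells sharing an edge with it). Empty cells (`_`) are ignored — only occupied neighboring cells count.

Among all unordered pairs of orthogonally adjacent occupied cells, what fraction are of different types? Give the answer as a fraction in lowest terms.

2/11

Scan each occupied cell's neighbors to the right and below so each pair is counted once.
Row 0: B(0,1)–B(0,2)= B(0,1)–B(1,1)= B(0,2)–B(1,2)= R(0,4)–R(0,5)= R(0,4)–B(1,4)≠  → 1/5 unlike.
Row 1: R(1,0)–B(1,1)≠ R(1,0)–R(2,0)= B(1,1)–B(1,2)= B(1,2)–B(1,3)= B(1,2)–B(2,2)= B(1,3)–B(1,4)= B(1,3)–B(2,3)= B(1,4)–R(2,4)≠ R(1,6)–R(2,6)=  → 2/9 unlike.
Row 2: R(2,0)–B(3,0)≠ B(2,2)–B(2,3)= B(2,2)–B(3,2)= B(2,3)–R(2,4)≠ B(2,3)–B(3,3)= R(2,4)–R(2,5)= R(2,4)–R(3,4)= R(2,5)–R(2,6)= R(2,6)–R(3,6)=  → 2/9 unlike.
Row 3: B(3,0)–B(4,0)= B(3,2)–B(3,3)= B(3,2)–B(4,2)= B(3,3)–R(3,4)≠ B(3,3)–B(4,3)= R(3,6)–R(4,6)=  → 1/6 unlike.
Row 4: B(4,0)–B(4,1)= B(4,1)–B(4,2)= B(4,2)–B(4,3)= R(4,5)–R(4,6)=  → 0/4 unlike.
Total adjacent occupied pairs: 33; unlike-type pairs: 6.
6/33 reduces to 2/11.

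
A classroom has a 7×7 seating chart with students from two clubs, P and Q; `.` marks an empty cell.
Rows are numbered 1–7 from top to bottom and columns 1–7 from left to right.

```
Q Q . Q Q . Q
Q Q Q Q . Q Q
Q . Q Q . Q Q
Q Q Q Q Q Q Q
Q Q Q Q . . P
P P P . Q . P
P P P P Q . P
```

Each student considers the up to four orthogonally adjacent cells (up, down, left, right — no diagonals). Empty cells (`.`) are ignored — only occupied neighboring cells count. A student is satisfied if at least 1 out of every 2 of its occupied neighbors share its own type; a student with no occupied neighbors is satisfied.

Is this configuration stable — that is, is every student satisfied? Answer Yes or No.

Row 1: (1,1)Q 2/2 ok · (1,2)Q 2/2 ok · (1,4)Q 2/2 ok · (1,5)Q 1/1 ok · (1,7)Q 1/1 ok
Row 2: (2,1)Q 3/3 ok · (2,2)Q 3/3 ok · (2,3)Q 3/3 ok · (2,4)Q 3/3 ok · (2,6)Q 2/2 ok · (2,7)Q 3/3 ok
Row 3: (3,1)Q 2/2 ok · (3,3)Q 3/3 ok · (3,4)Q 3/3 ok · (3,6)Q 3/3 ok · (3,7)Q 3/3 ok
Row 4: (4,1)Q 3/3 ok · (4,2)Q 3/3 ok · (4,3)Q 4/4 ok · (4,4)Q 4/4 ok · (4,5)Q 2/2 ok · (4,6)Q 3/3 ok · (4,7)Q 2/3 ok
Row 5: (5,1)Q 2/3 ok · (5,2)Q 3/4 ok · (5,3)Q 3/4 ok · (5,4)Q 2/2 ok · (5,7)P 1/2 ok
Row 6: (6,1)P 2/3 ok · (6,2)P 3/4 ok · (6,3)P 2/3 ok · (6,5)Q 1/1 ok · (6,7)P 2/2 ok
Row 7: (7,1)P 2/2 ok · (7,2)P 3/3 ok · (7,3)P 3/3 ok · (7,4)P 1/2 ok · (7,5)Q 1/2 ok · (7,7)P 1/1 ok
All meet the threshold, so the configuration is stable.

Yes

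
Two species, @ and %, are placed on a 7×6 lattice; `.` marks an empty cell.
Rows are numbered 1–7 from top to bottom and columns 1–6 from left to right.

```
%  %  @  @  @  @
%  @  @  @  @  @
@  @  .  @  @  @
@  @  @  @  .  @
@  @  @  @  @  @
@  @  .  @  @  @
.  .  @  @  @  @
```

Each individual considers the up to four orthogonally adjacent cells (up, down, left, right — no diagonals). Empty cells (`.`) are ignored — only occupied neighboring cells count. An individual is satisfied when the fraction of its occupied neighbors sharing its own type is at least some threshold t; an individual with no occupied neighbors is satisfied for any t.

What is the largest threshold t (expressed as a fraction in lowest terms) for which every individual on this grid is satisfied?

(1,1)% 2/2
(1,2)% 1/3
(1,3)@ 2/3
(1,4)@ 3/3
(1,5)@ 3/3
(1,6)@ 2/2
(2,1)% 1/3
(2,2)@ 2/4
(2,3)@ 3/3
(2,4)@ 4/4
(2,5)@ 4/4
(2,6)@ 3/3
(3,1)@ 2/3
(3,2)@ 3/3
(3,4)@ 3/3
(3,5)@ 3/3
(3,6)@ 3/3
(4,1)@ 3/3
(4,2)@ 4/4
(4,3)@ 3/3
(4,4)@ 3/3
(4,6)@ 2/2
(5,1)@ 3/3
(5,2)@ 4/4
(5,3)@ 3/3
(5,4)@ 4/4
(5,5)@ 3/3
(5,6)@ 3/3
(6,1)@ 2/2
(6,2)@ 2/2
(6,4)@ 3/3
(6,5)@ 4/4
(6,6)@ 3/3
(7,3)@ 1/1
(7,4)@ 3/3
(7,5)@ 3/3
(7,6)@ 2/2
The smallest same-type fraction is 1/3 at (1,2), which reduces to 1/3. Any threshold above that leaves this individual unsatisfied.

1/3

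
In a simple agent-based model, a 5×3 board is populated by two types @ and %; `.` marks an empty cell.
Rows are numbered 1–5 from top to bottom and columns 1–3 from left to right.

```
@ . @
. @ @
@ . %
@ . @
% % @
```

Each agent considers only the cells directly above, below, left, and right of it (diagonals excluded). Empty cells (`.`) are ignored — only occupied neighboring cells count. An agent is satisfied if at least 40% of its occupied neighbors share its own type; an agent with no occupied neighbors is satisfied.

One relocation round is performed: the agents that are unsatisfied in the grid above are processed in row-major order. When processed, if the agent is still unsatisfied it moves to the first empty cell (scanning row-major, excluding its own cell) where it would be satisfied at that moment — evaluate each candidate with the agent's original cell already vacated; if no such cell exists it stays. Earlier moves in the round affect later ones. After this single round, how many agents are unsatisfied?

Initially unsatisfied (in order): (3,3).
  (3,3): no empty cell satisfies it; stays.
Resulting grid:
@ . @
. @ @
@ . %
@ . @
% % @
Unsatisfied now: (3,3).

1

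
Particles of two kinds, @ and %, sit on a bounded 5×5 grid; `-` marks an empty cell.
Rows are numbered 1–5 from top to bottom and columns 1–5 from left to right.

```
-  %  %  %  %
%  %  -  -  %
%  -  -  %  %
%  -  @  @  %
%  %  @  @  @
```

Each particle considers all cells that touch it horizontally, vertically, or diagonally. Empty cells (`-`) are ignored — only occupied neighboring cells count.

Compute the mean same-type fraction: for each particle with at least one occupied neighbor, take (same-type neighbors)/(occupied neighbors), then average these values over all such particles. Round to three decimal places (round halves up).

(1,2)% 3/3
(1,3)% 3/3
(1,4)% 3/3
(1,5)% 2/2
(2,1)% 3/3
(2,2)% 4/4
(2,5)% 4/4
(3,1)% 3/3
(3,4)% 3/5
(3,5)% 3/4
(4,1)% 3/3
(4,3)@ 3/5
(4,4)@ 4/7
(4,5)% 2/5
(5,1)% 2/2
(5,2)% 2/4
(5,3)@ 3/4
(5,4)@ 4/5
(5,5)@ 2/3
Sum over 19 particles: 3/3 + 3/3 + 3/3 + 2/2 + 3/3 + 4/4 + 4/4 + 3/3 + 3/5 + 3/4 + 3/3 + 3/5 + 4/7 + 2/5 + 2/2 + 2/4 + 3/4 + 4/5 + 2/3 = 1642/105; mean = 1642/105 ÷ 19 = 1642/1995 = 0.823057… → 0.823.

0.823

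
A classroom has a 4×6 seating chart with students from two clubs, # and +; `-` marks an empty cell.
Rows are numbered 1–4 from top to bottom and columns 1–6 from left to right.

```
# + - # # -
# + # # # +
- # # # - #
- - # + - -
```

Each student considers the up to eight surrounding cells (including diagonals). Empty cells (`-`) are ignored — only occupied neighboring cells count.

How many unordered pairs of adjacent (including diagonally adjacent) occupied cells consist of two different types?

14

Scan each occupied cell's neighbors to the right and below (and the two forward diagonals) so each pair is counted once.
Row 1: #(1,1)–+(1,2)≠ #(1,1)–#(2,1)= #(1,1)–+(2,2)≠ +(1,2)–+(2,2)= +(1,2)–#(2,3)≠ +(1,2)–#(2,1)≠ #(1,4)–#(1,5)= #(1,4)–#(2,4)= #(1,4)–#(2,5)= #(1,4)–#(2,3)= #(1,5)–#(2,5)= #(1,5)–+(2,6)≠ #(1,5)–#(2,4)=  → 5/13 unlike.
Row 2: #(2,1)–+(2,2)≠ #(2,1)–#(3,2)= +(2,2)–#(2,3)≠ +(2,2)–#(3,2)≠ +(2,2)–#(3,3)≠ #(2,3)–#(2,4)= #(2,3)–#(3,3)= #(2,3)–#(3,4)= #(2,3)–#(3,2)= #(2,4)–#(2,5)= #(2,4)–#(3,4)= #(2,4)–#(3,3)= #(2,5)–+(2,6)≠ #(2,5)–#(3,6)= #(2,5)–#(3,4)= +(2,6)–#(3,6)≠  → 6/16 unlike.
Row 3: #(3,2)–#(3,3)= #(3,2)–#(4,3)= #(3,3)–#(3,4)= #(3,3)–#(4,3)= #(3,3)–+(4,4)≠ #(3,4)–+(4,4)≠ #(3,4)–#(4,3)=  → 2/7 unlike.
Row 4: #(4,3)–+(4,4)≠  → 1/1 unlike.
Total adjacent occupied pairs: 37; unlike-type pairs: 14.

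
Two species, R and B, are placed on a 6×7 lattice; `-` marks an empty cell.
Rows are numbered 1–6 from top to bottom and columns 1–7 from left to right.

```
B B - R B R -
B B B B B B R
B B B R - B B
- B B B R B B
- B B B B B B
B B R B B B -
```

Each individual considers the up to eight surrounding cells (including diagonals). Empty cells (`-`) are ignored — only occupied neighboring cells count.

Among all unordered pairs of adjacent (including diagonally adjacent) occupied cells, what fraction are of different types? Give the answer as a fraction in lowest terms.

Scan each occupied cell's neighbors to the right and below (and the two forward diagonals) so each pair is counted once.
From row 1: 7 unlike of 17 pairs (running 7/17).
From row 2: 6 unlike of 22 pairs (running 13/39).
From row 3: 4 unlike of 18 pairs (running 17/57).
From row 4: 5 unlike of 21 pairs (running 22/78).
From row 5: 3 unlike of 20 pairs (running 25/98).
From row 6: 2 unlike of 5 pairs (running 27/103).
Total adjacent occupied pairs: 103; unlike-type pairs: 27.
27/103 is already in lowest terms.

27/103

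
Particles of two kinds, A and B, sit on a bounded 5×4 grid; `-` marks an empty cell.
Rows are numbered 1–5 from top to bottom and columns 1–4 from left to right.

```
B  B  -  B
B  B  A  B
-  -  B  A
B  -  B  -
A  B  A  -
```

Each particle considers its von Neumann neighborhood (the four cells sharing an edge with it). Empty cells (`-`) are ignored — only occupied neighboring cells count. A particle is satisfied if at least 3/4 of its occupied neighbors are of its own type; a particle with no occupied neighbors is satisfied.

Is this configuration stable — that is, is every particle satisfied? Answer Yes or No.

Row 1: (1,1)B 2/2 ✓ · (1,2)B 2/2 ✓ · (1,4)B 1/1 ✓
Row 2: (2,1)B 2/2 ✓ · (2,2)B 2/3 ✗ · (2,3)A 0/3 ✗ · (2,4)B 1/3 ✗
Row 3: (3,3)B 1/3 ✗ · (3,4)A 0/2 ✗
Row 4: (4,1)B 0/1 ✗ · (4,3)B 1/2 ✗
Row 5: (5,1)A 0/2 ✗ · (5,2)B 0/2 ✗ · (5,3)A 0/2 ✗
For instance (2,2) has only 2/3 same-type neighbors, below 3/4.

No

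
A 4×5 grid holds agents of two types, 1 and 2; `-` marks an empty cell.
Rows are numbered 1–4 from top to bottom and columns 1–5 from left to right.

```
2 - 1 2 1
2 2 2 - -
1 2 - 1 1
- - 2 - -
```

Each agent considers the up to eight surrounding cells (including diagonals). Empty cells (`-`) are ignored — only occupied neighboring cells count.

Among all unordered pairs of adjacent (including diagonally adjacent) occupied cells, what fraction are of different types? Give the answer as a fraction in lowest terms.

Scan each occupied cell's neighbors to the right and below (and the two forward diagonals) so each pair is counted once.
From row 1: 4 unlike of 7 pairs (running 4/7).
From row 2: 3 unlike of 8 pairs (running 7/15).
From row 3: 2 unlike of 4 pairs (running 9/19).
Total adjacent occupied pairs: 19; unlike-type pairs: 9.
9/19 is already in lowest terms.

9/19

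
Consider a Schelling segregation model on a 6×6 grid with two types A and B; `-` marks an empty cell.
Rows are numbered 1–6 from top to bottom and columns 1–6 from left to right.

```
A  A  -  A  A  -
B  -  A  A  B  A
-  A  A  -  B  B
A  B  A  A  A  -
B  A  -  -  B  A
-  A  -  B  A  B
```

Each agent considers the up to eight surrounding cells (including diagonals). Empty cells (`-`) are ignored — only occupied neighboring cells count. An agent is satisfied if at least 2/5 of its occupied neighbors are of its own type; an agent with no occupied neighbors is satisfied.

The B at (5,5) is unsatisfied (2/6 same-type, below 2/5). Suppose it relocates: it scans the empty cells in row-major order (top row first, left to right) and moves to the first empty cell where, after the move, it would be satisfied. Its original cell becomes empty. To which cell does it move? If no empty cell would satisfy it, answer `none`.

(3,1)

Vacating (5,5). Empty cells in order:
  (1,3): 0/4 same-type → still unsatisfied.
  (1,6): 1/3 same-type → still unsatisfied.
  (2,2): 1/6 same-type → still unsatisfied.
  (3,1): 2/4 same-type → satisfied — stop here.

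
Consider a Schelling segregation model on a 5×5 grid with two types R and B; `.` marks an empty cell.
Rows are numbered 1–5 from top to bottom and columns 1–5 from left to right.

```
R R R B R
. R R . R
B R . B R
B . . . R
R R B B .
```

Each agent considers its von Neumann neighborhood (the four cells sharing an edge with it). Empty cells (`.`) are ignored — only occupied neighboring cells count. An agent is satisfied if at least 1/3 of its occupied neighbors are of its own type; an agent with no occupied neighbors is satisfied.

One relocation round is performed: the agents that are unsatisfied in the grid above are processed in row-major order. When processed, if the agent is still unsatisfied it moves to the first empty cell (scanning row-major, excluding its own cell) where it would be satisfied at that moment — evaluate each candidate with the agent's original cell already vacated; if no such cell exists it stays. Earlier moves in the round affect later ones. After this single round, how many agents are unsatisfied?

0

Initially unsatisfied (in order): (1,4), (3,4).
  (1,4) → (2,1).
  (3,4) → (4,2).
Resulting grid:
R R R . R
B R R . R
B R . . R
B B . . R
R R B B .
All satisfied now.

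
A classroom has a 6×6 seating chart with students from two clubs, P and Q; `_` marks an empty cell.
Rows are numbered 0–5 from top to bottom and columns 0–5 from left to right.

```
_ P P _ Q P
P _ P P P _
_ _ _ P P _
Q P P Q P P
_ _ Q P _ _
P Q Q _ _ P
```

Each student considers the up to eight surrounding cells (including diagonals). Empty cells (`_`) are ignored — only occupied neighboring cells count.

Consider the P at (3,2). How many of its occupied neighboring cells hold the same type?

3

Occupied neighbors of (3,2): (2,3)=P, (3,1)=P, (3,3)=Q, (4,2)=Q, (4,3)=P.
Same type (P): 3 of 5.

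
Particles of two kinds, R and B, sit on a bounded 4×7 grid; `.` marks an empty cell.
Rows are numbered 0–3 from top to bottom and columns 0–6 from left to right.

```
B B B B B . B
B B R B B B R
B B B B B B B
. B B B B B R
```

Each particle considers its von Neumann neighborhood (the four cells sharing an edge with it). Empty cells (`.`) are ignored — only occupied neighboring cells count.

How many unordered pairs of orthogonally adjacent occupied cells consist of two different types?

9

Scan each occupied cell's neighbors to the right and below so each pair is counted once.
From row 0: 2 unlike of 10 pairs (running 2/10).
From row 1: 5 unlike of 13 pairs (running 7/23).
From row 2: 1 unlike of 12 pairs (running 8/35).
From row 3: 1 unlike of 5 pairs (running 9/40).
Total adjacent occupied pairs: 40; unlike-type pairs: 9.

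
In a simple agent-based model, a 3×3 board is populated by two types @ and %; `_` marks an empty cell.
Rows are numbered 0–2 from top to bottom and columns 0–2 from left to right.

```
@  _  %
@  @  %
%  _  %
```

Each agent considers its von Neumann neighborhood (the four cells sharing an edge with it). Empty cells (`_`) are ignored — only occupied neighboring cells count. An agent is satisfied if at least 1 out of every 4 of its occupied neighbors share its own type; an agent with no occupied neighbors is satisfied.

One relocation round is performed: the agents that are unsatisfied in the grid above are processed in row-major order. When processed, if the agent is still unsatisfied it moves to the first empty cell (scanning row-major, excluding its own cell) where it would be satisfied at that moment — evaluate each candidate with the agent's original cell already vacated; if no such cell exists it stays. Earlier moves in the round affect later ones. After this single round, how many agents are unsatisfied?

Initially unsatisfied (in order): (2,0).
  (2,0) → (0,1).
Resulting grid:
@ % %
@ @ %
_ _ %
All satisfied now.

0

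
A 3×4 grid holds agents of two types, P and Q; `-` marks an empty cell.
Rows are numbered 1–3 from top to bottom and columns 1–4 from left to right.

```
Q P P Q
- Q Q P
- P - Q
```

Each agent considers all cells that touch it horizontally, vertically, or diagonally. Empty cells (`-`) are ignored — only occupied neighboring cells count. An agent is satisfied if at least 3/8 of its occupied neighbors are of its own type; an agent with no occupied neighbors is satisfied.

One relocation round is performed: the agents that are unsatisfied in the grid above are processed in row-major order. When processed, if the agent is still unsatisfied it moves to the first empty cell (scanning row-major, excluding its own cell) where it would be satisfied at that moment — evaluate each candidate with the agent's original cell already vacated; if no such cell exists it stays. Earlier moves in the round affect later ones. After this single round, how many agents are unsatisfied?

1

Initially unsatisfied (in order): (1,2), (1,4), (2,4), (3,2).
  (1,2) → (3,1).
  (1,4) → (1,2).
  (2,4) → (1,4).
  (3,2) → (2,4).
Resulting grid:
Q Q P P
- Q Q P
P - - Q
Unsatisfied now: (3,1).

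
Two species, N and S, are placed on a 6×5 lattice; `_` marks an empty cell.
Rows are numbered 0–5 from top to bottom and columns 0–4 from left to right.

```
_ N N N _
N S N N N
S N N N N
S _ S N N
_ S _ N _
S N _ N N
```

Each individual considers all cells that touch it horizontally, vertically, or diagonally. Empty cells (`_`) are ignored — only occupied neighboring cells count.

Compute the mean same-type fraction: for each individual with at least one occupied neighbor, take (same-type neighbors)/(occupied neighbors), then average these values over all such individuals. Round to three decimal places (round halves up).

0.709

Row 0: (0,1)N 3/4 · (0,2)N 4/5 · (0,3)N 4/4
Row 1: (1,0)N 2/4 · (1,1)S 1/7 · (1,2)N 7/8 · (1,3)N 7/7 · (1,4)N 4/4
Row 2: (2,0)S 2/4 · (2,1)N 3/7 · (2,2)N 5/7 · (2,3)N 7/8 · (2,4)N 5/5
Row 3: (3,0)S 2/3 · (3,2)S 1/6 · (3,3)N 5/6 · (3,4)N 4/4
Row 4: (4,1)S 3/4 · (4,3)N 4/5
Row 5: (5,0)S 1/2 · (5,1)N 0/2 · (5,3)N 2/2 · (5,4)N 2/2
Sum over 23 individuals: 3/4 + 4/5 + 4/4 + 2/4 + 1/7 + 7/8 + 7/7 + 4/4 + 2/4 + 3/7 + 5/7 + 7/8 + 5/5 + 2/3 + 1/6 + 5/6 + 4/4 + 3/4 + 4/5 + 1/2 + 0/2 + 2/2 + 2/2 = 6847/420; mean = 6847/420 ÷ 23 = 6847/9660 = 0.708799… → 0.709.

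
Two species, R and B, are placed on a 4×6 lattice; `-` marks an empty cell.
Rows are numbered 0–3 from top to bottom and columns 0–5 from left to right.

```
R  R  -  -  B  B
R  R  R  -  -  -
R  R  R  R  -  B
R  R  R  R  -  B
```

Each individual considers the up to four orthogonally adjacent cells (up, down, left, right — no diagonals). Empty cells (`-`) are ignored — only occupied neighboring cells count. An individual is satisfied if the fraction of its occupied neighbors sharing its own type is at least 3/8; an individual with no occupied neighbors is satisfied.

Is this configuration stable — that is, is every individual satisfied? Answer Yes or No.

Yes

Row 0: (0,0)R 2/2 satisfied · (0,1)R 2/2 satisfied · (0,4)B 1/1 satisfied · (0,5)B 1/1 satisfied
Row 1: (1,0)R 3/3 satisfied · (1,1)R 4/4 satisfied · (1,2)R 2/2 satisfied
Row 2: (2,0)R 3/3 satisfied · (2,1)R 4/4 satisfied · (2,2)R 4/4 satisfied · (2,3)R 2/2 satisfied · (2,5)B 1/1 satisfied
Row 3: (3,0)R 2/2 satisfied · (3,1)R 3/3 satisfied · (3,2)R 3/3 satisfied · (3,3)R 2/2 satisfied · (3,5)B 1/1 satisfied
All meet the threshold, so the configuration is stable.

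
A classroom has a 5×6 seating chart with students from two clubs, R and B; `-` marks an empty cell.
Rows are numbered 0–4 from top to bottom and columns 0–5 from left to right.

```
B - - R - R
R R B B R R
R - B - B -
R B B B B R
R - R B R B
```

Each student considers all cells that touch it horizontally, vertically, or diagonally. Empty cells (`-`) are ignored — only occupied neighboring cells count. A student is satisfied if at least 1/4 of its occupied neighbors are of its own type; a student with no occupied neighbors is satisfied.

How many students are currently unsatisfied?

3

Row 0: (0,0)B 0/2 ✗ · (0,3)R 1/3 ✓ · (0,5)R 2/2 ✓
Row 1: (1,0)R 2/3 ✓ · (1,1)R 2/5 ✓ · (1,2)B 2/4 ✓ · (1,3)B 3/5 ✓ · (1,4)R 3/5 ✓ · (1,5)R 2/3 ✓
Row 2: (2,0)R 3/4 ✓ · (2,2)B 5/6 ✓ · (2,4)B 3/6 ✓
Row 3: (3,0)R 2/3 ✓ · (3,1)B 2/6 ✓ · (3,2)B 4/5 ✓ · (3,3)B 5/7 ✓ · (3,4)B 4/6 ✓ · (3,5)R 1/4 ✓
Row 4: (4,0)R 1/2 ✓ · (4,2)R 0/4 ✗ · (4,3)B 3/5 ✓ · (4,4)R 1/5 ✗ · (4,5)B 1/3 ✓
Unsatisfied: (0,0), (4,2), (4,4) — 3 in total.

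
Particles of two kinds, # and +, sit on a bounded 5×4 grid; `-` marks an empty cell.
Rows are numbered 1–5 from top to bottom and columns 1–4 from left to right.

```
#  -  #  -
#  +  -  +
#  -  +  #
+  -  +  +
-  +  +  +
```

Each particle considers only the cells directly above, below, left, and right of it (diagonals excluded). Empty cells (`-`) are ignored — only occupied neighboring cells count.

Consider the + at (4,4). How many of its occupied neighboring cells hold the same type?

2

Occupied neighbors of (4,4): (3,4)=#, (5,4)=+, (4,3)=+.
Same type (+): 2 of 3.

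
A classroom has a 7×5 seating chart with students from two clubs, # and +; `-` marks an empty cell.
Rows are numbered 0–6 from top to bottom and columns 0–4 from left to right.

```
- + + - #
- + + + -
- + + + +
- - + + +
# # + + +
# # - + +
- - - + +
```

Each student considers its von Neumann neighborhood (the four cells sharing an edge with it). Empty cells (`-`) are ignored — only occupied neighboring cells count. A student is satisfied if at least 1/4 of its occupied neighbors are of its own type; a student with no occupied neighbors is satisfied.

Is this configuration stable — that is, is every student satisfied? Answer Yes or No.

Yes

Row 0: (0,1)+ 2/2 ok · (0,2)+ 2/2 ok · (0,4)# 0/0 ok
Row 1: (1,1)+ 3/3 ok · (1,2)+ 4/4 ok · (1,3)+ 2/2 ok
Row 2: (2,1)+ 2/2 ok · (2,2)+ 4/4 ok · (2,3)+ 4/4 ok · (2,4)+ 2/2 ok
Row 3: (3,2)+ 3/3 ok · (3,3)+ 4/4 ok · (3,4)+ 3/3 ok
Row 4: (4,0)# 2/2 ok · (4,1)# 2/3 ok · (4,2)+ 2/3 ok · (4,3)+ 4/4 ok · (4,4)+ 3/3 ok
Row 5: (5,0)# 2/2 ok · (5,1)# 2/2 ok · (5,3)+ 3/3 ok · (5,4)+ 3/3 ok
Row 6: (6,3)+ 2/2 ok · (6,4)+ 2/2 ok
All meet the threshold, so the configuration is stable.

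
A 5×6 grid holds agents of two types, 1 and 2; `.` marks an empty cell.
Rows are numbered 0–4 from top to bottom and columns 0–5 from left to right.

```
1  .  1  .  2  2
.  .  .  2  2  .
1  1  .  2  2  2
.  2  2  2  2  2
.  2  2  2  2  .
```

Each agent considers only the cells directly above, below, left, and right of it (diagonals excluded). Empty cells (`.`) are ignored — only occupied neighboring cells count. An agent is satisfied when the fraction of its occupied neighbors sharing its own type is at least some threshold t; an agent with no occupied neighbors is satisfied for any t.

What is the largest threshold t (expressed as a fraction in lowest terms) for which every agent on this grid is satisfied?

1/2

Row 0: (0,0)1 — no occupied neighbors · (0,2)1 — no occupied neighbors · (0,4)2 2/2 · (0,5)2 1/1
Row 1: (1,3)2 2/2 · (1,4)2 3/3
Row 2: (2,0)1 1/1 · (2,1)1 1/2 · (2,3)2 3/3 · (2,4)2 4/4 · (2,5)2 2/2
Row 3: (3,1)2 2/3 · (3,2)2 3/3 · (3,3)2 4/4 · (3,4)2 4/4 · (3,5)2 2/2
Row 4: (4,1)2 2/2 · (4,2)2 3/3 · (4,3)2 3/3 · (4,4)2 2/2
The smallest same-type fraction is 1/2 at (2,1), which reduces to 1/2. Any threshold above that leaves this agent unsatisfied.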